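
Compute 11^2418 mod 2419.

513

11^1 ≡ 11 (mod 2419)
11^2 ≡ 11^2 = 121 ≡ 121 (mod 2419)
11^4 ≡ 121^2 = 14641 ≡ 127 (mod 2419)
11^8 ≡ 127^2 = 16129 ≡ 1615 (mod 2419)
11^16 ≡ 1615^2 = 2608225 ≡ 543 (mod 2419)
11^32 ≡ 543^2 = 294849 ≡ 2150 (mod 2419)
11^64 ≡ 2150^2 = 4622500 ≡ 2210 (mod 2419)
11^128 ≡ 2210^2 = 4884100 ≡ 139 (mod 2419)
11^256 ≡ 139^2 = 19321 ≡ 2388 (mod 2419)
11^512 ≡ 2388^2 = 5702544 ≡ 961 (mod 2419)
11^1024 ≡ 961^2 = 923521 ≡ 1882 (mod 2419)
11^2048 ≡ 1882^2 = 3541924 ≡ 508 (mod 2419)
2418 = 2048 + 256 + 64 + 32 + 16 + 2 in binary powers of 2.
So 11^2418 ≡ 508 · 2388 · 2210 · 2150 · 543 · 121 ≡ 513 (mod 2419).
Since 513 ≠ 1, base 11 is a Fermat witness: 2419 is composite.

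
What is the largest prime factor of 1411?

1411 = 17 · 83
83 is prime.
So 1411 = 17 · 83; the largest prime factor is 83.

83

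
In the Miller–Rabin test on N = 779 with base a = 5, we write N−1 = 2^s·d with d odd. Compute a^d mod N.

500

779 − 1 = 778 = 2^1 · 389, so d = 389.
5^1 ≡ 5 (mod 779)
5^2 ≡ 5^2 = 25 ≡ 25 (mod 779)
5^4 ≡ 25^2 = 625 ≡ 625 (mod 779)
5^8 ≡ 625^2 = 390625 ≡ 346 (mod 779)
5^16 ≡ 346^2 = 119716 ≡ 529 (mod 779)
5^32 ≡ 529^2 = 279841 ≡ 180 (mod 779)
5^64 ≡ 180^2 = 32400 ≡ 461 (mod 779)
5^128 ≡ 461^2 = 212521 ≡ 633 (mod 779)
5^256 ≡ 633^2 = 400689 ≡ 283 (mod 779)
389 = 256 + 128 + 4 + 1 in binary powers of 2.
So 5^389 ≡ 283 · 633 · 625 · 5 ≡ 500 (mod 779).
Squaring chain: 500; never reaches −1, so base 5 is a Miller–Rabin witness that 779 is composite.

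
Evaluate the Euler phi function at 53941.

47808

Factor: 53941 = 17 · 19 · 167.
φ(53941) = (17−1) · (19−1) · (167−1) = 16 · 18 · 166 = 47808.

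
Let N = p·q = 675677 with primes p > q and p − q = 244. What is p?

953

Since p = q + 244, we have 675677 = q(q + 244), so q² + 244q − 675677 = 0.
Discriminant: 244² + 4·675677 = 59536 + 2702708 = 2762244; √2762244 = 1662.
q = (−244 + 1662)/2 = 709, and p = q + 244 = 953.
Check: 709 · 953 = 675677.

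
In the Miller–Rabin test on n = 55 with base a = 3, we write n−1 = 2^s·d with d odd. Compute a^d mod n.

42

55 − 1 = 54 = 2^1 · 27, so d = 27.
3^1 ≡ 3 (mod 55)
3^2 ≡ 3^2 = 9 ≡ 9 (mod 55)
3^4 ≡ 9^2 = 81 ≡ 26 (mod 55)
3^8 ≡ 26^2 = 676 ≡ 16 (mod 55)
3^16 ≡ 16^2 = 256 ≡ 36 (mod 55)
27 = 16 + 8 + 2 + 1 in binary powers of 2.
So 3^27 ≡ 36 · 16 · 9 · 3 ≡ 42 (mod 55).
Squaring chain: 42; never reaches −1, so base 3 is a Miller–Rabin witness that 55 is composite.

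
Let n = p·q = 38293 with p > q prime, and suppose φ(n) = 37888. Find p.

257

φ(n) = (p−1)(q−1) = n − (p+q) + 1, so p + q = 38293 − 37888 + 1 = 406.
p and q are the roots of t² − 406t + 38293 = 0.
Discriminant: 406² − 4·38293 = 164836 − 153172 = 11664; √11664 = 108.
q = (406 − 108)/2 = 149, p = (406 + 108)/2 = 257.
Check: 149 · 257 = 38293.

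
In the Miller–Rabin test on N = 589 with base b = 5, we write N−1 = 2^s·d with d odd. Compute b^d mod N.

589 − 1 = 588 = 2^2 · 147, so d = 147.
5^1 ≡ 5 (mod 589)
5^2 ≡ 5^2 = 25 ≡ 25 (mod 589)
5^4 ≡ 25^2 = 625 ≡ 36 (mod 589)
5^8 ≡ 36^2 = 1296 ≡ 118 (mod 589)
5^16 ≡ 118^2 = 13924 ≡ 377 (mod 589)
5^32 ≡ 377^2 = 142129 ≡ 180 (mod 589)
5^64 ≡ 180^2 = 32400 ≡ 5 (mod 589)
5^128 ≡ 5^2 = 25 ≡ 25 (mod 589)
147 = 128 + 16 + 2 + 1 in binary powers of 2.
So 5^147 ≡ 25 · 377 · 25 · 5 ≡ 125 (mod 589).
Squaring chain: 125 → 311; never reaches −1, so base 5 is a Miller–Rabin witness that 589 is composite.

125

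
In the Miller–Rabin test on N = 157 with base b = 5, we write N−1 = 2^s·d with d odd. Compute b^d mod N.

157 − 1 = 156 = 2^2 · 39, so d = 39.
5^1 ≡ 5 (mod 157)
5^2 ≡ 5^2 = 25 ≡ 25 (mod 157)
5^4 ≡ 25^2 = 625 ≡ 154 (mod 157)
5^8 ≡ 154^2 = 23716 ≡ 9 (mod 157)
5^16 ≡ 9^2 = 81 ≡ 81 (mod 157)
5^32 ≡ 81^2 = 6561 ≡ 124 (mod 157)
39 = 32 + 4 + 2 + 1 in binary powers of 2.
So 5^39 ≡ 124 · 154 · 25 · 5 ≡ 129 (mod 157).
Squaring chain: 129 → 156; reaches −1, so base 5 does not prove 157 composite.

129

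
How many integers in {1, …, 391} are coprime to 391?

Factor: 391 = 17 · 23.
φ(391) = (17−1) · (23−1) = 16 · 22 = 352.

352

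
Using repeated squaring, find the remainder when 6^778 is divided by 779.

6^1 ≡ 6 (mod 779)
6^2 ≡ 6^2 = 36 ≡ 36 (mod 779)
6^4 ≡ 36^2 = 1296 ≡ 517 (mod 779)
6^8 ≡ 517^2 = 267289 ≡ 92 (mod 779)
6^16 ≡ 92^2 = 8464 ≡ 674 (mod 779)
6^32 ≡ 674^2 = 454276 ≡ 119 (mod 779)
6^64 ≡ 119^2 = 14161 ≡ 139 (mod 779)
6^128 ≡ 139^2 = 19321 ≡ 625 (mod 779)
6^256 ≡ 625^2 = 390625 ≡ 346 (mod 779)
6^512 ≡ 346^2 = 119716 ≡ 529 (mod 779)
778 = 512 + 256 + 8 + 2 in binary powers of 2.
So 6^778 ≡ 529 · 346 · 92 · 36 ≡ 156 (mod 779).
Since 156 ≠ 1, base 6 is a Fermat witness: 779 is composite.

156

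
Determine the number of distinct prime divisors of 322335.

322335 = 3^2 · 35815
35815 = 5 · 7163
7163 = 13 · 551
551 = 19 · 29
322335 = 3^2 · 5 · 13 · 19 · 29, which has 5 distinct prime factors.

5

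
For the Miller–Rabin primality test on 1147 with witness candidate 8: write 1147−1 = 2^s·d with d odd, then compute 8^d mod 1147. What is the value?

1147 − 1 = 1146 = 2^1 · 573, so d = 573.
8^1 ≡ 8 (mod 1147)
8^2 ≡ 8^2 = 64 ≡ 64 (mod 1147)
8^4 ≡ 64^2 = 4096 ≡ 655 (mod 1147)
8^8 ≡ 655^2 = 429025 ≡ 47 (mod 1147)
8^16 ≡ 47^2 = 2209 ≡ 1062 (mod 1147)
8^32 ≡ 1062^2 = 1127844 ≡ 343 (mod 1147)
8^64 ≡ 343^2 = 117649 ≡ 655 (mod 1147)
8^128 ≡ 655^2 = 429025 ≡ 47 (mod 1147)
8^256 ≡ 47^2 = 2209 ≡ 1062 (mod 1147)
8^512 ≡ 1062^2 = 1127844 ≡ 343 (mod 1147)
573 = 512 + 32 + 16 + 8 + 4 + 1 in binary powers of 2.
So 8^573 ≡ 343 · 343 · 1062 · 47 · 655 · 8 ≡ 450 (mod 1147).
Squaring chain: 450; never reaches −1, so base 8 is a Miller–Rabin witness that 1147 is composite.

450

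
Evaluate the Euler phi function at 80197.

Factor: 80197 = 13 · 31 · 199.
φ(80197) = (13−1) · (31−1) · (199−1) = 12 · 30 · 198 = 71280.

71280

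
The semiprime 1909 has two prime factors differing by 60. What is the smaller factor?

23

Since p = q + 60, we have 1909 = q(q + 60), so q² + 60q − 1909 = 0.
Discriminant: 60² + 4·1909 = 3600 + 7636 = 11236; √11236 = 106.
q = (−60 + 106)/2 = 23, and p = q + 60 = 83.
Check: 23 · 83 = 1909.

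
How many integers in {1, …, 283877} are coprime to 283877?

Factor: 283877 = 11 · 131 · 197.
φ(283877) = (11−1) · (131−1) · (197−1) = 10 · 130 · 196 = 254800.

254800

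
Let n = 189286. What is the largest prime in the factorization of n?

189286 = 2 · 94643
94643 = 31 · 3053
3053 = 43 · 71
71 is prime.
So 189286 = 2 · 31 · 43 · 71; the largest prime factor is 71.

71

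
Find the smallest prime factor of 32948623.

32948623 is odd.
Digit sum 37, not divisible by 3.
Ends in 3: not divisible by 5.
7: 32948623 = 7·4706946 + 1
11: 32948623 = 11·2995329 + 4
13: 32948623 = 13·2534509 + 6
17: 32948623 = 17·1938154 + 5
19: 32948623 = 19·1734138 + 1
23: 32948623 = 23·1432548 + 19
29: 32948623 = 29·1136159 + 12
31: 32948623 = 31·1062858 + 25
37: 32948623 = 37·890503 + 12
41: 32948623 = 41·803624 + 39
43: 32948623 = 43·766247 + 2
47: 32948623 = 47·701034 + 25
53: 32948623 = 53·621672 + 7
59: 32948623 = 59·558451 + 14
61: 32948623 = 61·540141 + 22
67: 32948623 = 67·491770 + 33
71: 32948623 = 71·464065 + 8
73: 32948623 = 73·451351

73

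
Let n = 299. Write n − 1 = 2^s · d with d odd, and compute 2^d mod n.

110

299 − 1 = 298 = 2^1 · 149, so d = 149.
2^1 ≡ 2 (mod 299)
2^2 ≡ 2^2 = 4 ≡ 4 (mod 299)
2^4 ≡ 4^2 = 16 ≡ 16 (mod 299)
2^8 ≡ 16^2 = 256 ≡ 256 (mod 299)
2^16 ≡ 256^2 = 65536 ≡ 55 (mod 299)
2^32 ≡ 55^2 = 3025 ≡ 35 (mod 299)
2^64 ≡ 35^2 = 1225 ≡ 29 (mod 299)
2^128 ≡ 29^2 = 841 ≡ 243 (mod 299)
149 = 128 + 16 + 4 + 1 in binary powers of 2.
So 2^149 ≡ 243 · 55 · 16 · 2 ≡ 110 (mod 299).
Squaring chain: 110; never reaches −1, so base 2 is a Miller–Rabin witness that 299 is composite.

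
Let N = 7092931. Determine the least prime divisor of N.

83

7092931 is odd.
Digit sum 31, not divisible by 3.
Ends in 1: not divisible by 5.
7: 7092931 = 7·1013275 + 6
11: 7092931 = 11·644811 + 10
13: 7092931 = 13·545610 + 1
17: 7092931 = 17·417231 + 4
19: 7092931 = 19·373312 + 3
23: 7092931 = 23·308388 + 7
29: 7092931 = 29·244583 + 24
31: 7092931 = 31·228804 + 7
37: 7092931 = 37·191700 + 31
41: 7092931 = 41·172998 + 13
43: 7092931 = 43·164951 + 38
47: 7092931 = 47·150913 + 20
53: 7092931 = 53·133828 + 47
59: 7092931 = 59·120219 + 10
61: 7092931 = 61·116277 + 34
67: 7092931 = 67·105864 + 43
71: 7092931 = 71·99900 + 31
73: 7092931 = 73·97163 + 32
79: 7092931 = 79·89783 + 74
83: 7092931 = 83·85457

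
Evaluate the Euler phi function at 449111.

410112

Factor: 449111 = 13 · 179 · 193.
φ(449111) = (13−1) · (179−1) · (193−1) = 12 · 178 · 192 = 410112.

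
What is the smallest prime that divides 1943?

1943 is odd.
Digit sum 17, not divisible by 3.
Ends in 3: not divisible by 5.
7: 1943 = 7·277 + 4
11: 1943 = 11·176 + 7
13: 1943 = 13·149 + 6
17: 1943 = 17·114 + 5
19: 1943 = 19·102 + 5
23: 1943 = 23·84 + 11
29: 1943 = 29·67

29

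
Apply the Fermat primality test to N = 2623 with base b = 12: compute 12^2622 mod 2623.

12^1 ≡ 12 (mod 2623)
12^2 ≡ 12^2 = 144 ≡ 144 (mod 2623)
12^4 ≡ 144^2 = 20736 ≡ 2375 (mod 2623)
12^8 ≡ 2375^2 = 5640625 ≡ 1175 (mod 2623)
12^16 ≡ 1175^2 = 1380625 ≡ 927 (mod 2623)
12^32 ≡ 927^2 = 859329 ≡ 1608 (mod 2623)
12^64 ≡ 1608^2 = 2585664 ≡ 2009 (mod 2623)
12^128 ≡ 2009^2 = 4036081 ≡ 1907 (mod 2623)
12^256 ≡ 1907^2 = 3636649 ≡ 1171 (mod 2623)
12^512 ≡ 1171^2 = 1371241 ≡ 2035 (mod 2623)
12^1024 ≡ 2035^2 = 4141225 ≡ 2131 (mod 2623)
12^2048 ≡ 2131^2 = 4541161 ≡ 748 (mod 2623)
2622 = 2048 + 512 + 32 + 16 + 8 + 4 + 2 in binary powers of 2.
So 12^2622 ≡ 748 · 2035 · 1608 · 927 · 1175 · 2375 · 144 ≡ 790 (mod 2623).
Since 790 ≠ 1, base 12 is a Fermat witness: 2623 is composite.

790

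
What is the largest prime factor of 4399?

83

4399 = 53 · 83
83 is prime.
So 4399 = 53 · 83; the largest prime factor is 83.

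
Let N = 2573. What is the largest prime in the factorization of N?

2573 = 31 · 83
83 is prime.
So 2573 = 31 · 83; the largest prime factor is 83.

83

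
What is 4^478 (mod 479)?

1

4^1 ≡ 4 (mod 479)
4^2 ≡ 4^2 = 16 ≡ 16 (mod 479)
4^4 ≡ 16^2 = 256 ≡ 256 (mod 479)
4^8 ≡ 256^2 = 65536 ≡ 392 (mod 479)
4^16 ≡ 392^2 = 153664 ≡ 384 (mod 479)
4^32 ≡ 384^2 = 147456 ≡ 403 (mod 479)
4^64 ≡ 403^2 = 162409 ≡ 28 (mod 479)
4^128 ≡ 28^2 = 784 ≡ 305 (mod 479)
4^256 ≡ 305^2 = 93025 ≡ 99 (mod 479)
478 = 256 + 128 + 64 + 16 + 8 + 4 + 2 in binary powers of 2.
So 4^478 ≡ 99 · 305 · 28 · 384 · 392 · 256 · 16 ≡ 1 (mod 479).
Since the result is 1, base 4 gives no evidence that 479 is composite.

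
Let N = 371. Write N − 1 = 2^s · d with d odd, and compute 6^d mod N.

371 − 1 = 370 = 2^1 · 185, so d = 185.
6^1 ≡ 6 (mod 371)
6^2 ≡ 6^2 = 36 ≡ 36 (mod 371)
6^4 ≡ 36^2 = 1296 ≡ 183 (mod 371)
6^8 ≡ 183^2 = 33489 ≡ 99 (mod 371)
6^16 ≡ 99^2 = 9801 ≡ 155 (mod 371)
6^32 ≡ 155^2 = 24025 ≡ 281 (mod 371)
6^64 ≡ 281^2 = 78961 ≡ 309 (mod 371)
6^128 ≡ 309^2 = 95481 ≡ 134 (mod 371)
185 = 128 + 32 + 16 + 8 + 1 in binary powers of 2.
So 6^185 ≡ 134 · 281 · 155 · 99 · 6 ≡ 216 (mod 371).
Squaring chain: 216; never reaches −1, so base 6 is a Miller–Rabin witness that 371 is composite.

216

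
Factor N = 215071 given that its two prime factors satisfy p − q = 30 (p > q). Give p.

479

Since p = q + 30, we have 215071 = q(q + 30), so q² + 30q − 215071 = 0.
Discriminant: 30² + 4·215071 = 900 + 860284 = 861184; √861184 = 928.
q = (−30 + 928)/2 = 449, and p = q + 30 = 479.
Check: 449 · 479 = 215071.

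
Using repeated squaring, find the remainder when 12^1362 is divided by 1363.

12^1 ≡ 12 (mod 1363)
12^2 ≡ 12^2 = 144 ≡ 144 (mod 1363)
12^4 ≡ 144^2 = 20736 ≡ 291 (mod 1363)
12^8 ≡ 291^2 = 84681 ≡ 175 (mod 1363)
12^16 ≡ 175^2 = 30625 ≡ 639 (mod 1363)
12^32 ≡ 639^2 = 408321 ≡ 784 (mod 1363)
12^64 ≡ 784^2 = 614656 ≡ 1306 (mod 1363)
12^128 ≡ 1306^2 = 1705636 ≡ 523 (mod 1363)
12^256 ≡ 523^2 = 273529 ≡ 929 (mod 1363)
12^512 ≡ 929^2 = 863041 ≡ 262 (mod 1363)
12^1024 ≡ 262^2 = 68644 ≡ 494 (mod 1363)
1362 = 1024 + 256 + 64 + 16 + 2 in binary powers of 2.
So 12^1362 ≡ 494 · 929 · 1306 · 639 · 144 ≡ 202 (mod 1363).
Since 202 ≠ 1, base 12 is a Fermat witness: 1363 is composite.

202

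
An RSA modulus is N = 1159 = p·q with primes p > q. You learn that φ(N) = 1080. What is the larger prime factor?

61

φ(n) = (p−1)(q−1) = n − (p+q) + 1, so p + q = 1159 − 1080 + 1 = 80.
p and q are the roots of t² − 80t + 1159 = 0.
Discriminant: 80² − 4·1159 = 6400 − 4636 = 1764; √1764 = 42.
q = (80 − 42)/2 = 19, p = (80 + 42)/2 = 61.
Check: 19 · 61 = 1159.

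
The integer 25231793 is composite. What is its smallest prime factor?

25231793 is odd.
Digit sum 32, not divisible by 3.
Ends in 3: not divisible by 5.
7: 25231793 = 7·3604541 + 6
11: 25231793 = 11·2293799 + 4
13: 25231793 = 13·1940907 + 2
17: 25231793 = 17·1484223 + 2
19: 25231793 = 19·1327989 + 2
23: 25231793 = 23·1097034 + 11
29: 25231793 = 29·870061 + 24
31: 25231793 = 31·813928 + 25
37: 25231793 = 37·681940 + 13
41: 25231793 = 41·615409 + 24
43: 25231793 = 43·586785 + 38
47: 25231793 = 47·536846 + 31
53: 25231793 = 53·476071 + 30
59: 25231793 = 59·427657 + 30
61: 25231793 = 61·413635 + 58
67: 25231793 = 67·376593 + 62
71: 25231793 = 71·355377 + 26
73: 25231793 = 73·345641

73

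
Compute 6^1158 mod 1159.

6^1 ≡ 6 (mod 1159)
6^2 ≡ 6^2 = 36 ≡ 36 (mod 1159)
6^4 ≡ 36^2 = 1296 ≡ 137 (mod 1159)
6^8 ≡ 137^2 = 18769 ≡ 225 (mod 1159)
6^16 ≡ 225^2 = 50625 ≡ 788 (mod 1159)
6^32 ≡ 788^2 = 620944 ≡ 879 (mod 1159)
6^64 ≡ 879^2 = 772641 ≡ 747 (mod 1159)
6^128 ≡ 747^2 = 558009 ≡ 530 (mod 1159)
6^256 ≡ 530^2 = 280900 ≡ 422 (mod 1159)
6^512 ≡ 422^2 = 178084 ≡ 757 (mod 1159)
6^1024 ≡ 757^2 = 573049 ≡ 503 (mod 1159)
1158 = 1024 + 128 + 4 + 2 in binary powers of 2.
So 6^1158 ≡ 503 · 530 · 137 · 36 ≡ 125 (mod 1159).
Since 125 ≠ 1, base 6 is a Fermat witness: 1159 is composite.

125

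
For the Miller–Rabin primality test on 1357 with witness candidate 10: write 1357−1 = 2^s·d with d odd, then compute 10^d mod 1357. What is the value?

1357 − 1 = 1356 = 2^2 · 339, so d = 339.
10^1 ≡ 10 (mod 1357)
10^2 ≡ 10^2 = 100 ≡ 100 (mod 1357)
10^4 ≡ 100^2 = 10000 ≡ 501 (mod 1357)
10^8 ≡ 501^2 = 251001 ≡ 1313 (mod 1357)
10^16 ≡ 1313^2 = 1723969 ≡ 579 (mod 1357)
10^32 ≡ 579^2 = 335241 ≡ 62 (mod 1357)
10^64 ≡ 62^2 = 3844 ≡ 1130 (mod 1357)
10^128 ≡ 1130^2 = 1276900 ≡ 1320 (mod 1357)
10^256 ≡ 1320^2 = 1742400 ≡ 12 (mod 1357)
339 = 256 + 64 + 16 + 2 + 1 in binary powers of 2.
So 10^339 ≡ 12 · 1130 · 579 · 100 · 10 ≡ 319 (mod 1357).
Squaring chain: 319 → 1343; never reaches −1, so base 10 is a Miller–Rabin witness that 1357 is composite.

319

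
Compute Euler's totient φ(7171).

7000

Factor: 7171 = 71 · 101.
φ(7171) = (71−1) · (101−1) = 70 · 100 = 7000.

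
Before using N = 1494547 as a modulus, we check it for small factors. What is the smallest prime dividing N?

1494547 is odd.
Digit sum 34, not divisible by 3.
Ends in 7: not divisible by 5.
7: 1494547 = 7·213506 + 5
11: 1494547 = 11·135867 + 10
13: 1494547 = 13·114965 + 2
17: 1494547 = 17·87914 + 9
19: 1494547 = 19·78660 + 7
23: 1494547 = 23·64980 + 7
29: 1494547 = 29·51536 + 3
31: 1494547 = 31·48211 + 6
37: 1494547 = 37·40393 + 6
41: 1494547 = 41·36452 + 15
43: 1494547 = 43·34756 + 39
47: 1494547 = 47·31798 + 41
53: 1494547 = 53·28199

53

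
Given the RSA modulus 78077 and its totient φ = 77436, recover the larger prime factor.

479

φ(n) = (p−1)(q−1) = n − (p+q) + 1, so p + q = 78077 − 77436 + 1 = 642.
p and q are the roots of t² − 642t + 78077 = 0.
Discriminant: 642² − 4·78077 = 412164 − 312308 = 99856; √99856 = 316.
q = (642 − 316)/2 = 163, p = (642 + 316)/2 = 479.
Check: 163 · 479 = 78077.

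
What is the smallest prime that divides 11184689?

11184689 is odd.
Digit sum 38, not divisible by 3.
Ends in 9: not divisible by 5.
7: 11184689 = 7·1597812 + 5
11: 11184689 = 11·1016789 + 10
13: 11184689 = 13·860360 + 9
17: 11184689 = 17·657922 + 15
19: 11184689 = 19·588667 + 16
23: 11184689 = 23·486290 + 19
29: 11184689 = 29·385678 + 27
31: 11184689 = 31·360796 + 13
37: 11184689 = 37·302288 + 33
41: 11184689 = 41·272797 + 12
43: 11184689 = 43·260109 + 2
47: 11184689 = 47·237972 + 5
53: 11184689 = 53·211031 + 46
59: 11184689 = 59·189571

59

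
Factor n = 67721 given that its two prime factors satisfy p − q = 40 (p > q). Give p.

Since p = q + 40, we have 67721 = q(q + 40), so q² + 40q − 67721 = 0.
Discriminant: 40² + 4·67721 = 1600 + 270884 = 272484; √272484 = 522.
q = (−40 + 522)/2 = 241, and p = q + 40 = 281.
Check: 241 · 281 = 67721.

281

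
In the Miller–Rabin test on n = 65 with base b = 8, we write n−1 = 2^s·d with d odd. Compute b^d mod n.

8

65 − 1 = 64 = 2^6 · 1, so d = 1.
8^1 ≡ 8 (mod 65)
1 = 1 in binary powers of 2.
So 8^1 ≡ 8 ≡ 8 (mod 65).
Squaring chain: 8 → 64 → 1 → 1 → 1 → 1; reaches −1, so base 8 does not prove 65 composite.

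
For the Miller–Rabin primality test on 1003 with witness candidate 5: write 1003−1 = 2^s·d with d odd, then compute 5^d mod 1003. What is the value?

694

1003 − 1 = 1002 = 2^1 · 501, so d = 501.
5^1 ≡ 5 (mod 1003)
5^2 ≡ 5^2 = 25 ≡ 25 (mod 1003)
5^4 ≡ 25^2 = 625 ≡ 625 (mod 1003)
5^8 ≡ 625^2 = 390625 ≡ 458 (mod 1003)
5^16 ≡ 458^2 = 209764 ≡ 137 (mod 1003)
5^32 ≡ 137^2 = 18769 ≡ 715 (mod 1003)
5^64 ≡ 715^2 = 511225 ≡ 698 (mod 1003)
5^128 ≡ 698^2 = 487204 ≡ 749 (mod 1003)
5^256 ≡ 749^2 = 561001 ≡ 324 (mod 1003)
501 = 256 + 128 + 64 + 32 + 16 + 4 + 1 in binary powers of 2.
So 5^501 ≡ 324 · 749 · 698 · 715 · 137 · 625 · 5 ≡ 694 (mod 1003).
Squaring chain: 694; never reaches −1, so base 5 is a Miller–Rabin witness that 1003 is composite.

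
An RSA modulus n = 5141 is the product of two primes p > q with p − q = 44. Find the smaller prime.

Since p = q + 44, we have 5141 = q(q + 44), so q² + 44q − 5141 = 0.
Discriminant: 44² + 4·5141 = 1936 + 20564 = 22500; √22500 = 150.
q = (−44 + 150)/2 = 53, and p = q + 44 = 97.
Check: 53 · 97 = 5141.

53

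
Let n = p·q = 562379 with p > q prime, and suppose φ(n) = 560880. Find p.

φ(n) = (p−1)(q−1) = n − (p+q) + 1, so p + q = 562379 − 560880 + 1 = 1500.
p and q are the roots of t² − 1500t + 562379 = 0.
Discriminant: 1500² − 4·562379 = 2250000 − 2249516 = 484; √484 = 22.
q = (1500 − 22)/2 = 739, p = (1500 + 22)/2 = 761.
Check: 739 · 761 = 562379.

761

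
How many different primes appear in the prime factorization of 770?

4

770 = 2 · 385
385 = 5 · 77
77 = 7 · 11
770 = 2 · 5 · 7 · 11, which has 4 distinct prime factors.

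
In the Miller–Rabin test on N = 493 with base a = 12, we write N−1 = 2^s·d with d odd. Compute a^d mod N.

493 − 1 = 492 = 2^2 · 123, so d = 123.
12^1 ≡ 12 (mod 493)
12^2 ≡ 12^2 = 144 ≡ 144 (mod 493)
12^4 ≡ 144^2 = 20736 ≡ 30 (mod 493)
12^8 ≡ 30^2 = 900 ≡ 407 (mod 493)
12^16 ≡ 407^2 = 165649 ≡ 1 (mod 493)
12^32 ≡ 1^2 = 1 ≡ 1 (mod 493)
12^64 ≡ 1^2 = 1 ≡ 1 (mod 493)
123 = 64 + 32 + 16 + 8 + 2 + 1 in binary powers of 2.
So 12^123 ≡ 1 · 1 · 1 · 407 · 144 · 12 ≡ 278 (mod 493).
Squaring chain: 278 → 376; never reaches −1, so base 12 is a Miller–Rabin witness that 493 is composite.

278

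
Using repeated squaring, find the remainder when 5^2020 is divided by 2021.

883

5^1 ≡ 5 (mod 2021)
5^2 ≡ 5^2 = 25 ≡ 25 (mod 2021)
5^4 ≡ 25^2 = 625 ≡ 625 (mod 2021)
5^8 ≡ 625^2 = 390625 ≡ 572 (mod 2021)
5^16 ≡ 572^2 = 327184 ≡ 1803 (mod 2021)
5^32 ≡ 1803^2 = 3250809 ≡ 1041 (mod 2021)
5^64 ≡ 1041^2 = 1083681 ≡ 425 (mod 2021)
5^128 ≡ 425^2 = 180625 ≡ 756 (mod 2021)
5^256 ≡ 756^2 = 571536 ≡ 1614 (mod 2021)
5^512 ≡ 1614^2 = 2604996 ≡ 1948 (mod 2021)
5^1024 ≡ 1948^2 = 3794704 ≡ 1287 (mod 2021)
2020 = 1024 + 512 + 256 + 128 + 64 + 32 + 4 in binary powers of 2.
So 5^2020 ≡ 1287 · 1948 · 1614 · 756 · 425 · 1041 · 625 ≡ 883 (mod 2021).
Since 883 ≠ 1, base 5 is a Fermat witness: 2021 is composite.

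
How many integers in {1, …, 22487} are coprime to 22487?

Factor: 22487 = 113 · 199.
φ(22487) = (113−1) · (199−1) = 112 · 198 = 22176.

22176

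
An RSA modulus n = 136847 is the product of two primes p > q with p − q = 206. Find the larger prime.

487

Since p = q + 206, we have 136847 = q(q + 206), so q² + 206q − 136847 = 0.
Discriminant: 206² + 4·136847 = 42436 + 547388 = 589824; √589824 = 768.
q = (−206 + 768)/2 = 281, and p = q + 206 = 487.
Check: 281 · 487 = 136847.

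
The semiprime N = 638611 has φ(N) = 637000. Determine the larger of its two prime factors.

911

φ(n) = (p−1)(q−1) = n − (p+q) + 1, so p + q = 638611 − 637000 + 1 = 1612.
p and q are the roots of t² − 1612t + 638611 = 0.
Discriminant: 1612² − 4·638611 = 2598544 − 2554444 = 44100; √44100 = 210.
q = (1612 − 210)/2 = 701, p = (1612 + 210)/2 = 911.
Check: 701 · 911 = 638611.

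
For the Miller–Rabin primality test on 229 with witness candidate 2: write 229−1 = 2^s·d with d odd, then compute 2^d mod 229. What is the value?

122

229 − 1 = 228 = 2^2 · 57, so d = 57.
2^1 ≡ 2 (mod 229)
2^2 ≡ 2^2 = 4 ≡ 4 (mod 229)
2^4 ≡ 4^2 = 16 ≡ 16 (mod 229)
2^8 ≡ 16^2 = 256 ≡ 27 (mod 229)
2^16 ≡ 27^2 = 729 ≡ 42 (mod 229)
2^32 ≡ 42^2 = 1764 ≡ 161 (mod 229)
57 = 32 + 16 + 8 + 1 in binary powers of 2.
So 2^57 ≡ 161 · 42 · 27 · 2 ≡ 122 (mod 229).
Squaring chain: 122 → 228; reaches −1, so base 2 does not prove 229 composite.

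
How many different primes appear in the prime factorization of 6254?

6254 = 2 · 3127
3127 = 53 · 59
6254 = 2 · 53 · 59, which has 3 distinct prime factors.

3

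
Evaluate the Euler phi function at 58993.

51600

Factor: 58993 = 11 · 31 · 173.
φ(58993) = (11−1) · (31−1) · (173−1) = 10 · 30 · 172 = 51600.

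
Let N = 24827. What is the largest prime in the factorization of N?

24827 = 11 · 2257
2257 = 37 · 61
61 is prime.
So 24827 = 11 · 37 · 61; the largest prime factor is 61.

61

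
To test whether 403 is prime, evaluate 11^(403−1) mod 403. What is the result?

233

11^1 ≡ 11 (mod 403)
11^2 ≡ 11^2 = 121 ≡ 121 (mod 403)
11^4 ≡ 121^2 = 14641 ≡ 133 (mod 403)
11^8 ≡ 133^2 = 17689 ≡ 360 (mod 403)
11^16 ≡ 360^2 = 129600 ≡ 237 (mod 403)
11^32 ≡ 237^2 = 56169 ≡ 152 (mod 403)
11^64 ≡ 152^2 = 23104 ≡ 133 (mod 403)
11^128 ≡ 133^2 = 17689 ≡ 360 (mod 403)
11^256 ≡ 360^2 = 129600 ≡ 237 (mod 403)
402 = 256 + 128 + 16 + 2 in binary powers of 2.
So 11^402 ≡ 237 · 360 · 237 · 121 ≡ 233 (mod 403).
Since 233 ≠ 1, base 11 is a Fermat witness: 403 is composite.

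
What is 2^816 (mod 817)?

102

2^1 ≡ 2 (mod 817)
2^2 ≡ 2^2 = 4 ≡ 4 (mod 817)
2^4 ≡ 4^2 = 16 ≡ 16 (mod 817)
2^8 ≡ 16^2 = 256 ≡ 256 (mod 817)
2^16 ≡ 256^2 = 65536 ≡ 176 (mod 817)
2^32 ≡ 176^2 = 30976 ≡ 747 (mod 817)
2^64 ≡ 747^2 = 558009 ≡ 815 (mod 817)
2^128 ≡ 815^2 = 664225 ≡ 4 (mod 817)
2^256 ≡ 4^2 = 16 ≡ 16 (mod 817)
2^512 ≡ 16^2 = 256 ≡ 256 (mod 817)
816 = 512 + 256 + 32 + 16 in binary powers of 2.
So 2^816 ≡ 256 · 16 · 747 · 176 ≡ 102 (mod 817).
Since 102 ≠ 1, base 2 is a Fermat witness: 817 is composite.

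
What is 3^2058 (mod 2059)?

289

3^1 ≡ 3 (mod 2059)
3^2 ≡ 3^2 = 9 ≡ 9 (mod 2059)
3^4 ≡ 9^2 = 81 ≡ 81 (mod 2059)
3^8 ≡ 81^2 = 6561 ≡ 384 (mod 2059)
3^16 ≡ 384^2 = 147456 ≡ 1267 (mod 2059)
3^32 ≡ 1267^2 = 1605289 ≡ 1328 (mod 2059)
3^64 ≡ 1328^2 = 1763584 ≡ 1080 (mod 2059)
3^128 ≡ 1080^2 = 1166400 ≡ 1006 (mod 2059)
3^256 ≡ 1006^2 = 1012036 ≡ 1067 (mod 2059)
3^512 ≡ 1067^2 = 1138489 ≡ 1921 (mod 2059)
3^1024 ≡ 1921^2 = 3690241 ≡ 513 (mod 2059)
3^2048 ≡ 513^2 = 263169 ≡ 1676 (mod 2059)
2058 = 2048 + 8 + 2 in binary powers of 2.
So 3^2058 ≡ 1676 · 384 · 9 ≡ 289 (mod 2059).
Since 289 ≠ 1, base 3 is a Fermat witness: 2059 is composite.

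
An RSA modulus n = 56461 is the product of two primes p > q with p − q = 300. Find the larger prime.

431

Since p = q + 300, we have 56461 = q(q + 300), so q² + 300q − 56461 = 0.
Discriminant: 300² + 4·56461 = 90000 + 225844 = 315844; √315844 = 562.
q = (−300 + 562)/2 = 131, and p = q + 300 = 431.
Check: 131 · 431 = 56461.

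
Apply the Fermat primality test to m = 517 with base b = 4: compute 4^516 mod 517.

147

4^1 ≡ 4 (mod 517)
4^2 ≡ 4^2 = 16 ≡ 16 (mod 517)
4^4 ≡ 16^2 = 256 ≡ 256 (mod 517)
4^8 ≡ 256^2 = 65536 ≡ 394 (mod 517)
4^16 ≡ 394^2 = 155236 ≡ 136 (mod 517)
4^32 ≡ 136^2 = 18496 ≡ 401 (mod 517)
4^64 ≡ 401^2 = 160801 ≡ 14 (mod 517)
4^128 ≡ 14^2 = 196 ≡ 196 (mod 517)
4^256 ≡ 196^2 = 38416 ≡ 158 (mod 517)
4^512 ≡ 158^2 = 24964 ≡ 148 (mod 517)
516 = 512 + 4 in binary powers of 2.
So 4^516 ≡ 148 · 256 ≡ 147 (mod 517).
Since 147 ≠ 1, base 4 is a Fermat witness: 517 is composite.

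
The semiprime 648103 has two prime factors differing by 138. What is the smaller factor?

Since p = q + 138, we have 648103 = q(q + 138), so q² + 138q − 648103 = 0.
Discriminant: 138² + 4·648103 = 19044 + 2592412 = 2611456; √2611456 = 1616.
q = (−138 + 1616)/2 = 739, and p = q + 138 = 877.
Check: 739 · 877 = 648103.

739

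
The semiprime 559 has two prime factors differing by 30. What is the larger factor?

43

Since p = q + 30, we have 559 = q(q + 30), so q² + 30q − 559 = 0.
Discriminant: 30² + 4·559 = 900 + 2236 = 3136; √3136 = 56.
q = (−30 + 56)/2 = 13, and p = q + 30 = 43.
Check: 13 · 43 = 559.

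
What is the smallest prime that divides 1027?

1027 is odd.
Digit sum 10, not divisible by 3.
Ends in 7: not divisible by 5.
7: 1027 = 7·146 + 5
11: 1027 = 11·93 + 4
13: 1027 = 13·79

13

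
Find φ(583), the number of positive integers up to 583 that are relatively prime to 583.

520

Factor: 583 = 11 · 53.
φ(583) = (11−1) · (53−1) = 10 · 52 = 520.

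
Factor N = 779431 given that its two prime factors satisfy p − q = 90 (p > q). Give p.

929

Since p = q + 90, we have 779431 = q(q + 90), so q² + 90q − 779431 = 0.
Discriminant: 90² + 4·779431 = 8100 + 3117724 = 3125824; √3125824 = 1768.
q = (−90 + 1768)/2 = 839, and p = q + 90 = 929.
Check: 839 · 929 = 779431.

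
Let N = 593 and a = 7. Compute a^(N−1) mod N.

7^1 ≡ 7 (mod 593)
7^2 ≡ 7^2 = 49 ≡ 49 (mod 593)
7^4 ≡ 49^2 = 2401 ≡ 29 (mod 593)
7^8 ≡ 29^2 = 841 ≡ 248 (mod 593)
7^16 ≡ 248^2 = 61504 ≡ 425 (mod 593)
7^32 ≡ 425^2 = 180625 ≡ 353 (mod 593)
7^64 ≡ 353^2 = 124609 ≡ 79 (mod 593)
7^128 ≡ 79^2 = 6241 ≡ 311 (mod 593)
7^256 ≡ 311^2 = 96721 ≡ 62 (mod 593)
7^512 ≡ 62^2 = 3844 ≡ 286 (mod 593)
592 = 512 + 64 + 16 in binary powers of 2.
So 7^592 ≡ 286 · 79 · 425 ≡ 1 (mod 593).
Since the result is 1, base 7 gives no evidence that 593 is composite.

1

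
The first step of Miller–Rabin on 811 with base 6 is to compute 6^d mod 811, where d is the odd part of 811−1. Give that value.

1

811 − 1 = 810 = 2^1 · 405, so d = 405.
6^1 ≡ 6 (mod 811)
6^2 ≡ 6^2 = 36 ≡ 36 (mod 811)
6^4 ≡ 36^2 = 1296 ≡ 485 (mod 811)
6^8 ≡ 485^2 = 235225 ≡ 35 (mod 811)
6^16 ≡ 35^2 = 1225 ≡ 414 (mod 811)
6^32 ≡ 414^2 = 171396 ≡ 275 (mod 811)
6^64 ≡ 275^2 = 75625 ≡ 202 (mod 811)
6^128 ≡ 202^2 = 40804 ≡ 254 (mod 811)
6^256 ≡ 254^2 = 64516 ≡ 447 (mod 811)
405 = 256 + 128 + 16 + 4 + 1 in binary powers of 2.
So 6^405 ≡ 447 · 254 · 414 · 485 · 6 ≡ 1 (mod 811).
Since 6^d ≡ 1 (mod 811), base 6 does not prove 811 composite.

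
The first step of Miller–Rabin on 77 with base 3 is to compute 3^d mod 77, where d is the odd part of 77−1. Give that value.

59

77 − 1 = 76 = 2^2 · 19, so d = 19.
3^1 ≡ 3 (mod 77)
3^2 ≡ 3^2 = 9 ≡ 9 (mod 77)
3^4 ≡ 9^2 = 81 ≡ 4 (mod 77)
3^8 ≡ 4^2 = 16 ≡ 16 (mod 77)
3^16 ≡ 16^2 = 256 ≡ 25 (mod 77)
19 = 16 + 2 + 1 in binary powers of 2.
So 3^19 ≡ 25 · 9 · 3 ≡ 59 (mod 77).
Squaring chain: 59 → 16; never reaches −1, so base 3 is a Miller–Rabin witness that 77 is composite.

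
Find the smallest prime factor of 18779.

89

18779 is odd.
Digit sum 32, not divisible by 3.
Ends in 9: not divisible by 5.
7: 18779 = 7·2682 + 5
11: 18779 = 11·1707 + 2
13: 18779 = 13·1444 + 7
17: 18779 = 17·1104 + 11
19: 18779 = 19·988 + 7
23: 18779 = 23·816 + 11
29: 18779 = 29·647 + 16
31: 18779 = 31·605 + 24
37: 18779 = 37·507 + 20
41: 18779 = 41·458 + 1
43: 18779 = 43·436 + 31
47: 18779 = 47·399 + 26
53: 18779 = 53·354 + 17
59: 18779 = 59·318 + 17
61: 18779 = 61·307 + 52
67: 18779 = 67·280 + 19
71: 18779 = 71·264 + 35
73: 18779 = 73·257 + 18
79: 18779 = 79·237 + 56
83: 18779 = 83·226 + 21
89: 18779 = 89·211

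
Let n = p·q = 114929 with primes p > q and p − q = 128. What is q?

Since p = q + 128, we have 114929 = q(q + 128), so q² + 128q − 114929 = 0.
Discriminant: 128² + 4·114929 = 16384 + 459716 = 476100; √476100 = 690.
q = (−128 + 690)/2 = 281, and p = q + 128 = 409.
Check: 281 · 409 = 114929.

281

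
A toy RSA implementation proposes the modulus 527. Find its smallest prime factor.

17

527 is odd.
Digit sum 14, not divisible by 3.
Ends in 7: not divisible by 5.
7: 527 = 7·75 + 2
11: 527 = 11·47 + 10
13: 527 = 13·40 + 7
17: 527 = 17·31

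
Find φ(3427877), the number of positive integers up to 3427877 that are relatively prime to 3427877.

Factor: 3427877 = 131 · 137 · 191.
φ(3427877) = (131−1) · (137−1) · (191−1) = 130 · 136 · 190 = 3359200.

3359200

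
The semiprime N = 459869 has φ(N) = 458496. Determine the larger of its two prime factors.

φ(n) = (p−1)(q−1) = n − (p+q) + 1, so p + q = 459869 − 458496 + 1 = 1374.
p and q are the roots of t² − 1374t + 459869 = 0.
Discriminant: 1374² − 4·459869 = 1887876 − 1839476 = 48400; √48400 = 220.
q = (1374 − 220)/2 = 577, p = (1374 + 220)/2 = 797.
Check: 577 · 797 = 459869.

797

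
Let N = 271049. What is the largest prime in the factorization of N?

79

271049 = 47 · 5767
5767 = 73 · 79
79 is prime.
So 271049 = 47 · 73 · 79; the largest prime factor is 79.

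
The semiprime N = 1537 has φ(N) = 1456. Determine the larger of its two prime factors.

53

φ(n) = (p−1)(q−1) = n − (p+q) + 1, so p + q = 1537 − 1456 + 1 = 82.
p and q are the roots of t² − 82t + 1537 = 0.
Discriminant: 82² − 4·1537 = 6724 − 6148 = 576; √576 = 24.
q = (82 − 24)/2 = 29, p = (82 + 24)/2 = 53.
Check: 29 · 53 = 1537.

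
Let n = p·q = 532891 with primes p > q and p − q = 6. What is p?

733

Since p = q + 6, we have 532891 = q(q + 6), so q² + 6q − 532891 = 0.
Discriminant: 6² + 4·532891 = 36 + 2131564 = 2131600; √2131600 = 1460.
q = (−6 + 1460)/2 = 727, and p = q + 6 = 733.
Check: 727 · 733 = 532891.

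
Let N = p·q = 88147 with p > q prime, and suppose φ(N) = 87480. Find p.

487

φ(n) = (p−1)(q−1) = n − (p+q) + 1, so p + q = 88147 − 87480 + 1 = 668.
p and q are the roots of t² − 668t + 88147 = 0.
Discriminant: 668² − 4·88147 = 446224 − 352588 = 93636; √93636 = 306.
q = (668 − 306)/2 = 181, p = (668 + 306)/2 = 487.
Check: 181 · 487 = 88147.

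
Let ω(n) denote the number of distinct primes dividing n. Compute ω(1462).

1462 = 2 · 731
731 = 17 · 43
1462 = 2 · 17 · 43, which has 3 distinct prime factors.

3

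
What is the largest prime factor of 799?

799 = 17 · 47
47 is prime.
So 799 = 17 · 47; the largest prime factor is 47.

47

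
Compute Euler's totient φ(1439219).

1400256

Factor: 1439219 = 89 · 103 · 157.
φ(1439219) = (89−1) · (103−1) · (157−1) = 88 · 102 · 156 = 1400256.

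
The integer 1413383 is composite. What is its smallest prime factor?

31

1413383 is odd.
Digit sum 23, not divisible by 3.
Ends in 3: not divisible by 5.
7: 1413383 = 7·201911 + 6
11: 1413383 = 11·128489 + 4
13: 1413383 = 13·108721 + 10
17: 1413383 = 17·83140 + 3
19: 1413383 = 19·74388 + 11
23: 1413383 = 23·61451 + 10
29: 1413383 = 29·48737 + 10
31: 1413383 = 31·45593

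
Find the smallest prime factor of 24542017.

89

24542017 is odd.
Digit sum 25, not divisible by 3.
Ends in 7: not divisible by 5.
7: 24542017 = 7·3506002 + 3
11: 24542017 = 11·2231092 + 5
13: 24542017 = 13·1887847 + 6
17: 24542017 = 17·1443648 + 1
19: 24542017 = 19·1291685 + 2
23: 24542017 = 23·1067044 + 5
29: 24542017 = 29·846276 + 13
31: 24542017 = 31·791677 + 30
37: 24542017 = 37·663297 + 28
41: 24542017 = 41·598585 + 32
43: 24542017 = 43·570744 + 25
47: 24542017 = 47·522170 + 27
53: 24542017 = 53·463056 + 49
59: 24542017 = 59·415966 + 23
61: 24542017 = 61·402328 + 9
67: 24542017 = 67·366298 + 51
71: 24542017 = 71·345662 + 15
73: 24542017 = 73·336192 + 1
79: 24542017 = 79·310658 + 35
83: 24542017 = 83·295686 + 79
89: 24542017 = 89·275753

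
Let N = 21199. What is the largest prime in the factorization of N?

21199 = 17 · 1247
1247 = 29 · 43
43 is prime.
So 21199 = 17 · 29 · 43; the largest prime factor is 43.

43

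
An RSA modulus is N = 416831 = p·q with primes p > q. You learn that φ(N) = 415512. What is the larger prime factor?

797

φ(n) = (p−1)(q−1) = n − (p+q) + 1, so p + q = 416831 − 415512 + 1 = 1320.
p and q are the roots of t² − 1320t + 416831 = 0.
Discriminant: 1320² − 4·416831 = 1742400 − 1667324 = 75076; √75076 = 274.
q = (1320 − 274)/2 = 523, p = (1320 + 274)/2 = 797.
Check: 523 · 797 = 416831.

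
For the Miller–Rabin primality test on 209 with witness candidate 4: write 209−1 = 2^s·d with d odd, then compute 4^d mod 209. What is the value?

9

209 − 1 = 208 = 2^4 · 13, so d = 13.
4^1 ≡ 4 (mod 209)
4^2 ≡ 4^2 = 16 ≡ 16 (mod 209)
4^4 ≡ 16^2 = 256 ≡ 47 (mod 209)
4^8 ≡ 47^2 = 2209 ≡ 119 (mod 209)
13 = 8 + 4 + 1 in binary powers of 2.
So 4^13 ≡ 119 · 47 · 4 ≡ 9 (mod 209).
Squaring chain: 9 → 81 → 82 → 36; never reaches −1, so base 4 is a Miller–Rabin witness that 209 is composite.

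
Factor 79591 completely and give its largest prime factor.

71

79591 = 19 · 4189
4189 = 59 · 71
71 is prime.
So 79591 = 19 · 59 · 71; the largest prime factor is 71.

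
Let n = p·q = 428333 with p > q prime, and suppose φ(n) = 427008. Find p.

φ(n) = (p−1)(q−1) = n − (p+q) + 1, so p + q = 428333 − 427008 + 1 = 1326.
p and q are the roots of t² − 1326t + 428333 = 0.
Discriminant: 1326² − 4·428333 = 1758276 − 1713332 = 44944; √44944 = 212.
q = (1326 − 212)/2 = 557, p = (1326 + 212)/2 = 769.
Check: 557 · 769 = 428333.

769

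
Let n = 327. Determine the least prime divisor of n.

3

327 is odd.
Digit sum 12, divisible by 3.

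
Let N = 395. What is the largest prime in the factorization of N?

79

395 = 5 · 79
79 is prime.
So 395 = 5 · 79; the largest prime factor is 79.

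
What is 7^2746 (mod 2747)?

7^1 ≡ 7 (mod 2747)
7^2 ≡ 7^2 = 49 ≡ 49 (mod 2747)
7^4 ≡ 49^2 = 2401 ≡ 2401 (mod 2747)
7^8 ≡ 2401^2 = 5764801 ≡ 1595 (mod 2747)
7^16 ≡ 1595^2 = 2544025 ≡ 303 (mod 2747)
7^32 ≡ 303^2 = 91809 ≡ 1158 (mod 2747)
7^64 ≡ 1158^2 = 1340964 ≡ 428 (mod 2747)
7^128 ≡ 428^2 = 183184 ≡ 1882 (mod 2747)
7^256 ≡ 1882^2 = 3541924 ≡ 1041 (mod 2747)
7^512 ≡ 1041^2 = 1083681 ≡ 1363 (mod 2747)
7^1024 ≡ 1363^2 = 1857769 ≡ 797 (mod 2747)
7^2048 ≡ 797^2 = 635209 ≡ 652 (mod 2747)
2746 = 2048 + 512 + 128 + 32 + 16 + 8 + 2 in binary powers of 2.
So 7^2746 ≡ 652 · 1363 · 1882 · 1158 · 303 · 1595 · 49 ≡ 21 (mod 2747).
Since 21 ≠ 1, base 7 is a Fermat witness: 2747 is composite.

21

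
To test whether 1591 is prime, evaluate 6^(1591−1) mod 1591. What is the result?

517

6^1 ≡ 6 (mod 1591)
6^2 ≡ 6^2 = 36 ≡ 36 (mod 1591)
6^4 ≡ 36^2 = 1296 ≡ 1296 (mod 1591)
6^8 ≡ 1296^2 = 1679616 ≡ 1111 (mod 1591)
6^16 ≡ 1111^2 = 1234321 ≡ 1296 (mod 1591)
6^32 ≡ 1296^2 = 1679616 ≡ 1111 (mod 1591)
6^64 ≡ 1111^2 = 1234321 ≡ 1296 (mod 1591)
6^128 ≡ 1296^2 = 1679616 ≡ 1111 (mod 1591)
6^256 ≡ 1111^2 = 1234321 ≡ 1296 (mod 1591)
6^512 ≡ 1296^2 = 1679616 ≡ 1111 (mod 1591)
6^1024 ≡ 1111^2 = 1234321 ≡ 1296 (mod 1591)
1590 = 1024 + 512 + 32 + 16 + 4 + 2 in binary powers of 2.
So 6^1590 ≡ 1296 · 1111 · 1111 · 1296 · 1296 · 36 ≡ 517 (mod 1591).
Since 517 ≠ 1, base 6 is a Fermat witness: 1591 is composite.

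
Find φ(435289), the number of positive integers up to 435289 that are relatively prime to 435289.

Factor: 435289 = 43 · 53 · 191.
φ(435289) = (43−1) · (53−1) · (191−1) = 42 · 52 · 190 = 414960.

414960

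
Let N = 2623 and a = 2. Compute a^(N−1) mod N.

2^1 ≡ 2 (mod 2623)
2^2 ≡ 2^2 = 4 ≡ 4 (mod 2623)
2^4 ≡ 4^2 = 16 ≡ 16 (mod 2623)
2^8 ≡ 16^2 = 256 ≡ 256 (mod 2623)
2^16 ≡ 256^2 = 65536 ≡ 2584 (mod 2623)
2^32 ≡ 2584^2 = 6677056 ≡ 1521 (mod 2623)
2^64 ≡ 1521^2 = 2313441 ≡ 2578 (mod 2623)
2^128 ≡ 2578^2 = 6646084 ≡ 2025 (mod 2623)
2^256 ≡ 2025^2 = 4100625 ≡ 876 (mod 2623)
2^512 ≡ 876^2 = 767376 ≡ 1460 (mod 2623)
2^1024 ≡ 1460^2 = 2131600 ≡ 1724 (mod 2623)
2^2048 ≡ 1724^2 = 2972176 ≡ 317 (mod 2623)
2622 = 2048 + 512 + 32 + 16 + 8 + 4 + 2 in binary powers of 2.
So 2^2622 ≡ 317 · 1460 · 1521 · 2584 · 256 · 16 · 4 ≡ 2553 (mod 2623).
Since 2553 ≠ 1, base 2 is a Fermat witness: 2623 is composite.

2553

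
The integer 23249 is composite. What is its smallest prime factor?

67

23249 is odd.
Digit sum 20, not divisible by 3.
Ends in 9: not divisible by 5.
7: 23249 = 7·3321 + 2
11: 23249 = 11·2113 + 6
13: 23249 = 13·1788 + 5
17: 23249 = 17·1367 + 10
19: 23249 = 19·1223 + 12
23: 23249 = 23·1010 + 19
29: 23249 = 29·801 + 20
31: 23249 = 31·749 + 30
37: 23249 = 37·628 + 13
41: 23249 = 41·567 + 2
43: 23249 = 43·540 + 29
47: 23249 = 47·494 + 31
53: 23249 = 53·438 + 35
59: 23249 = 59·394 + 3
61: 23249 = 61·381 + 8
67: 23249 = 67·347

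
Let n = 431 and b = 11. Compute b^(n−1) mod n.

11^1 ≡ 11 (mod 431)
11^2 ≡ 11^2 = 121 ≡ 121 (mod 431)
11^4 ≡ 121^2 = 14641 ≡ 418 (mod 431)
11^8 ≡ 418^2 = 174724 ≡ 169 (mod 431)
11^16 ≡ 169^2 = 28561 ≡ 115 (mod 431)
11^32 ≡ 115^2 = 13225 ≡ 295 (mod 431)
11^64 ≡ 295^2 = 87025 ≡ 394 (mod 431)
11^128 ≡ 394^2 = 155236 ≡ 76 (mod 431)
11^256 ≡ 76^2 = 5776 ≡ 173 (mod 431)
430 = 256 + 128 + 32 + 8 + 4 + 2 in binary powers of 2.
So 11^430 ≡ 173 · 76 · 295 · 169 · 418 · 121 ≡ 1 (mod 431).
Since the result is 1, base 11 gives no evidence that 431 is composite.

1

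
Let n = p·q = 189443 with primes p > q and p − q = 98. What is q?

Since p = q + 98, we have 189443 = q(q + 98), so q² + 98q − 189443 = 0.
Discriminant: 98² + 4·189443 = 9604 + 757772 = 767376; √767376 = 876.
q = (−98 + 876)/2 = 389, and p = q + 98 = 487.
Check: 389 · 487 = 189443.

389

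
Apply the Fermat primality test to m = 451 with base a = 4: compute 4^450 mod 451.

4^1 ≡ 4 (mod 451)
4^2 ≡ 4^2 = 16 ≡ 16 (mod 451)
4^4 ≡ 16^2 = 256 ≡ 256 (mod 451)
4^8 ≡ 256^2 = 65536 ≡ 141 (mod 451)
4^16 ≡ 141^2 = 19881 ≡ 37 (mod 451)
4^32 ≡ 37^2 = 1369 ≡ 16 (mod 451)
4^64 ≡ 16^2 = 256 ≡ 256 (mod 451)
4^128 ≡ 256^2 = 65536 ≡ 141 (mod 451)
4^256 ≡ 141^2 = 19881 ≡ 37 (mod 451)
450 = 256 + 128 + 64 + 2 in binary powers of 2.
So 4^450 ≡ 37 · 141 · 256 · 16 ≡ 1 (mod 451).
Since the result is 1, base 4 gives no evidence that 451 is composite.

1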